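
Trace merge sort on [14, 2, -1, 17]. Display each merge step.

Divide and conquer:
  Merge [14] + [2] -> [2, 14]
  Merge [-1] + [17] -> [-1, 17]
  Merge [2, 14] + [-1, 17] -> [-1, 2, 14, 17]


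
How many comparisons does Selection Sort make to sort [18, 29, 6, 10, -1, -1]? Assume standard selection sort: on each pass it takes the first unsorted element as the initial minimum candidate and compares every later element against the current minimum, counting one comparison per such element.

Pass 1: scan indices 1..5 for the minimum = 5 comparison(s); min is -1, place at index 0 -> [-1, 29, 6, 10, 18, -1]
Pass 2: scan indices 2..5 for the minimum = 4 comparison(s); min is -1, place at index 1 -> [-1, -1, 6, 10, 18, 29]
Pass 3: scan indices 3..5 for the minimum = 3 comparison(s); min is 6, place at index 2 -> [-1, -1, 6, 10, 18, 29]
Pass 4: scan indices 4..5 for the minimum = 2 comparison(s); min is 10, place at index 3 -> [-1, -1, 6, 10, 18, 29]
Pass 5: scan indices 5..5 for the minimum = 1 comparison(s); min is 18, place at index 4 -> [-1, -1, 6, 10, 18, 29]
Selection sort always scans the whole unsorted suffix, so the count is (n-1) + (n-2) + ... + 1 = n(n-1)/2 = 6*5/2 = 15 regardless of the input order.
Total comparisons: 5 + 4 + 3 + 2 + 1 = 15


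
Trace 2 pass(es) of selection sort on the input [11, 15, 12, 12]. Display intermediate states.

Pass 1: Select minimum 11 at index 0, swap -> [11, 15, 12, 12]
Pass 2: Select minimum 12 at index 2, swap -> [11, 12, 15, 12]


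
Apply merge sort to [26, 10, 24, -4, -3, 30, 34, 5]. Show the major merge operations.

Divide and conquer:
  Merge [26] + [10] -> [10, 26]
  Merge [24] + [-4] -> [-4, 24]
  Merge [10, 26] + [-4, 24] -> [-4, 10, 24, 26]
  Merge [-3] + [30] -> [-3, 30]
  Merge [34] + [5] -> [5, 34]
  Merge [-3, 30] + [5, 34] -> [-3, 5, 30, 34]
  Merge [-4, 10, 24, 26] + [-3, 5, 30, 34] -> [-4, -3, 5, 10, 24, 26, 30, 34]


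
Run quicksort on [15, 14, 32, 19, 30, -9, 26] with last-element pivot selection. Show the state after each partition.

Partition 1: pivot=26 at index 4 -> [15, 14, 19, -9, 26, 32, 30]
Partition 2: pivot=-9 at index 0 -> [-9, 14, 19, 15, 26, 32, 30]
Partition 3: pivot=15 at index 2 -> [-9, 14, 15, 19, 26, 32, 30]
Partition 4: pivot=30 at index 5 -> [-9, 14, 15, 19, 26, 30, 32]


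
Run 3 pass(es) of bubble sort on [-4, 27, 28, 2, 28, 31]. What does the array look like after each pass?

After pass 1: [-4, 27, 2, 28, 28, 31] (1 swaps)
After pass 2: [-4, 2, 27, 28, 28, 31] (1 swaps)
After pass 3: [-4, 2, 27, 28, 28, 31] (0 swaps)
Total swaps: 2


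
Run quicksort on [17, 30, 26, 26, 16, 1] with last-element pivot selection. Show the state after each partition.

Partition 1: pivot=1 at index 0 -> [1, 30, 26, 26, 16, 17]
Partition 2: pivot=17 at index 2 -> [1, 16, 17, 26, 30, 26]
Partition 3: pivot=26 at index 4 -> [1, 16, 17, 26, 26, 30]


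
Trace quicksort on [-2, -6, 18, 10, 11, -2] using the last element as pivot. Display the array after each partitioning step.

Partition 1: pivot=-2 at index 2 -> [-2, -6, -2, 10, 11, 18]
Partition 2: pivot=-6 at index 0 -> [-6, -2, -2, 10, 11, 18]
Partition 3: pivot=18 at index 5 -> [-6, -2, -2, 10, 11, 18]
Partition 4: pivot=11 at index 4 -> [-6, -2, -2, 10, 11, 18]


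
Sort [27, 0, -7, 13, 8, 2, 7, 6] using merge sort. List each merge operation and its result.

Divide and conquer:
  Merge [27] + [0] -> [0, 27]
  Merge [-7] + [13] -> [-7, 13]
  Merge [0, 27] + [-7, 13] -> [-7, 0, 13, 27]
  Merge [8] + [2] -> [2, 8]
  Merge [7] + [6] -> [6, 7]
  Merge [2, 8] + [6, 7] -> [2, 6, 7, 8]
  Merge [-7, 0, 13, 27] + [2, 6, 7, 8] -> [-7, 0, 2, 6, 7, 8, 13, 27]


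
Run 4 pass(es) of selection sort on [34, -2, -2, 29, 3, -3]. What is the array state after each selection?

Pass 1: Select minimum -3 at index 5, swap -> [-3, -2, -2, 29, 3, 34]
Pass 2: Select minimum -2 at index 1, swap -> [-3, -2, -2, 29, 3, 34]
Pass 3: Select minimum -2 at index 2, swap -> [-3, -2, -2, 29, 3, 34]
Pass 4: Select minimum 3 at index 4, swap -> [-3, -2, -2, 3, 29, 34]


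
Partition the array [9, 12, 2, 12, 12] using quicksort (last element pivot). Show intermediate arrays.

Partition 1: pivot=12 at index 4 -> [9, 12, 2, 12, 12]
Partition 2: pivot=12 at index 3 -> [9, 12, 2, 12, 12]
Partition 3: pivot=2 at index 0 -> [2, 12, 9, 12, 12]
Partition 4: pivot=9 at index 1 -> [2, 9, 12, 12, 12]


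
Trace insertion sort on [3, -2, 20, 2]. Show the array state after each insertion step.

First element 3 is already 'sorted'
Insert -2: shifted 1 elements -> [-2, 3, 20, 2]
Insert 20: shifted 0 elements -> [-2, 3, 20, 2]
Insert 2: shifted 2 elements -> [-2, 2, 3, 20]


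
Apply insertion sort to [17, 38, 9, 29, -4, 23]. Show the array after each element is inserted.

First element 17 is already 'sorted'
Insert 38: shifted 0 elements -> [17, 38, 9, 29, -4, 23]
Insert 9: shifted 2 elements -> [9, 17, 38, 29, -4, 23]
Insert 29: shifted 1 elements -> [9, 17, 29, 38, -4, 23]
Insert -4: shifted 4 elements -> [-4, 9, 17, 29, 38, 23]
Insert 23: shifted 2 elements -> [-4, 9, 17, 23, 29, 38]


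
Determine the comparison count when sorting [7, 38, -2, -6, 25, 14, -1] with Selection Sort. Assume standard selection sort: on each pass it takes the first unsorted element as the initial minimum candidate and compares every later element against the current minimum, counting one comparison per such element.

Pass 1: scan indices 1..6 for the minimum = 6 comparison(s); min is -6, place at index 0 -> [-6, 38, -2, 7, 25, 14, -1]
Pass 2: scan indices 2..6 for the minimum = 5 comparison(s); min is -2, place at index 1 -> [-6, -2, 38, 7, 25, 14, -1]
Pass 3: scan indices 3..6 for the minimum = 4 comparison(s); min is -1, place at index 2 -> [-6, -2, -1, 7, 25, 14, 38]
Pass 4: scan indices 4..6 for the minimum = 3 comparison(s); min is 7, place at index 3 -> [-6, -2, -1, 7, 25, 14, 38]
Pass 5: scan indices 5..6 for the minimum = 2 comparison(s); min is 14, place at index 4 -> [-6, -2, -1, 7, 14, 25, 38]
Pass 6: scan indices 6..6 for the minimum = 1 comparison(s); min is 25, place at index 5 -> [-6, -2, -1, 7, 14, 25, 38]
Selection sort always scans the whole unsorted suffix, so the count is (n-1) + (n-2) + ... + 1 = n(n-1)/2 = 7*6/2 = 21 regardless of the input order.
Total comparisons: 6 + 5 + 4 + 3 + 2 + 1 = 21


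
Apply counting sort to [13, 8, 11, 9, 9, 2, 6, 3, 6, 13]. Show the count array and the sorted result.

Count array: [0, 0, 1, 1, 0, 0, 2, 0, 1, 2, 0, 1, 0, 2]
(count[i] = number of elements equal to i)
Cumulative count: [0, 0, 1, 2, 2, 2, 4, 4, 5, 7, 7, 8, 8, 10]
Sorted: [2, 3, 6, 6, 8, 9, 9, 11, 13, 13]


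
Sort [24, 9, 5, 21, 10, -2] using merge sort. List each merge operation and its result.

Divide and conquer:
  Merge [9] + [5] -> [5, 9]
  Merge [24] + [5, 9] -> [5, 9, 24]
  Merge [10] + [-2] -> [-2, 10]
  Merge [21] + [-2, 10] -> [-2, 10, 21]
  Merge [5, 9, 24] + [-2, 10, 21] -> [-2, 5, 9, 10, 21, 24]


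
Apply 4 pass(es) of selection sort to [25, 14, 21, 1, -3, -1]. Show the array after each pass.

Pass 1: Select minimum -3 at index 4, swap -> [-3, 14, 21, 1, 25, -1]
Pass 2: Select minimum -1 at index 5, swap -> [-3, -1, 21, 1, 25, 14]
Pass 3: Select minimum 1 at index 3, swap -> [-3, -1, 1, 21, 25, 14]
Pass 4: Select minimum 14 at index 5, swap -> [-3, -1, 1, 14, 25, 21]


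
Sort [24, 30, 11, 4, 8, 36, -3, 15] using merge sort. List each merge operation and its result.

Divide and conquer:
  Merge [24] + [30] -> [24, 30]
  Merge [11] + [4] -> [4, 11]
  Merge [24, 30] + [4, 11] -> [4, 11, 24, 30]
  Merge [8] + [36] -> [8, 36]
  Merge [-3] + [15] -> [-3, 15]
  Merge [8, 36] + [-3, 15] -> [-3, 8, 15, 36]
  Merge [4, 11, 24, 30] + [-3, 8, 15, 36] -> [-3, 4, 8, 11, 15, 24, 30, 36]


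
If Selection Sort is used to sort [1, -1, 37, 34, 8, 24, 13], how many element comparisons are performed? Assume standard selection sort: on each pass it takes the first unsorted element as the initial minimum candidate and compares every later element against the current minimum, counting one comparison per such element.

Pass 1: scan indices 1..6 for the minimum = 6 comparison(s); min is -1, place at index 0 -> [-1, 1, 37, 34, 8, 24, 13]
Pass 2: scan indices 2..6 for the minimum = 5 comparison(s); min is 1, place at index 1 -> [-1, 1, 37, 34, 8, 24, 13]
Pass 3: scan indices 3..6 for the minimum = 4 comparison(s); min is 8, place at index 2 -> [-1, 1, 8, 34, 37, 24, 13]
Pass 4: scan indices 4..6 for the minimum = 3 comparison(s); min is 13, place at index 3 -> [-1, 1, 8, 13, 37, 24, 34]
Pass 5: scan indices 5..6 for the minimum = 2 comparison(s); min is 24, place at index 4 -> [-1, 1, 8, 13, 24, 37, 34]
Pass 6: scan indices 6..6 for the minimum = 1 comparison(s); min is 34, place at index 5 -> [-1, 1, 8, 13, 24, 34, 37]
Selection sort always scans the whole unsorted suffix, so the count is (n-1) + (n-2) + ... + 1 = n(n-1)/2 = 7*6/2 = 21 regardless of the input order.
Total comparisons: 6 + 5 + 4 + 3 + 2 + 1 = 21


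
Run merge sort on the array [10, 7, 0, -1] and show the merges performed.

Divide and conquer:
  Merge [10] + [7] -> [7, 10]
  Merge [0] + [-1] -> [-1, 0]
  Merge [7, 10] + [-1, 0] -> [-1, 0, 7, 10]


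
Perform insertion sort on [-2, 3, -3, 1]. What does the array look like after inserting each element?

First element -2 is already 'sorted'
Insert 3: shifted 0 elements -> [-2, 3, -3, 1]
Insert -3: shifted 2 elements -> [-3, -2, 3, 1]
Insert 1: shifted 1 elements -> [-3, -2, 1, 3]


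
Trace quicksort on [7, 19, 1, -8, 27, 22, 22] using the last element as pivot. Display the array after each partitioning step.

Partition 1: pivot=22 at index 5 -> [7, 19, 1, -8, 22, 22, 27]
Partition 2: pivot=22 at index 4 -> [7, 19, 1, -8, 22, 22, 27]
Partition 3: pivot=-8 at index 0 -> [-8, 19, 1, 7, 22, 22, 27]
Partition 4: pivot=7 at index 2 -> [-8, 1, 7, 19, 22, 22, 27]


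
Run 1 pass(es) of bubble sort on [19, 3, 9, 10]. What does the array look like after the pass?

After pass 1: [3, 9, 10, 19] (3 swaps)
Total swaps: 3


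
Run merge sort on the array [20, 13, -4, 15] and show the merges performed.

Divide and conquer:
  Merge [20] + [13] -> [13, 20]
  Merge [-4] + [15] -> [-4, 15]
  Merge [13, 20] + [-4, 15] -> [-4, 13, 15, 20]


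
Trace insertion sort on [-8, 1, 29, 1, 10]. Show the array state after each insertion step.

First element -8 is already 'sorted'
Insert 1: shifted 0 elements -> [-8, 1, 29, 1, 10]
Insert 29: shifted 0 elements -> [-8, 1, 29, 1, 10]
Insert 1: shifted 1 elements -> [-8, 1, 1, 29, 10]
Insert 10: shifted 1 elements -> [-8, 1, 1, 10, 29]


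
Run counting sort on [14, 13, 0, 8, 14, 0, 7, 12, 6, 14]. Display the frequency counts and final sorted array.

Count array: [2, 0, 0, 0, 0, 0, 1, 1, 1, 0, 0, 0, 1, 1, 3]
(count[i] = number of elements equal to i)
Cumulative count: [2, 2, 2, 2, 2, 2, 3, 4, 5, 5, 5, 5, 6, 7, 10]
Sorted: [0, 0, 6, 7, 8, 12, 13, 14, 14, 14]


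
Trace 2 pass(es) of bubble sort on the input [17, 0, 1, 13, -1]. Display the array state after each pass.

After pass 1: [0, 1, 13, -1, 17] (4 swaps)
After pass 2: [0, 1, -1, 13, 17] (1 swaps)
Total swaps: 5


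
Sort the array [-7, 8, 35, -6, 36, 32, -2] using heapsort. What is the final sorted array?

Build heap: [36, 8, 35, -6, -7, 32, -2]
Extract 36: [35, 8, 32, -6, -7, -2, 36]
Extract 35: [32, 8, -2, -6, -7, 35, 36]
Extract 32: [8, -6, -2, -7, 32, 35, 36]
Extract 8: [-2, -6, -7, 8, 32, 35, 36]
Extract -2: [-6, -7, -2, 8, 32, 35, 36]
Extract -6: [-7, -6, -2, 8, 32, 35, 36]


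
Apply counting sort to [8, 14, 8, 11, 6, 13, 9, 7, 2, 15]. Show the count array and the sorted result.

Count array: [0, 0, 1, 0, 0, 0, 1, 1, 2, 1, 0, 1, 0, 1, 1, 1]
(count[i] = number of elements equal to i)
Cumulative count: [0, 0, 1, 1, 1, 1, 2, 3, 5, 6, 6, 7, 7, 8, 9, 10]
Sorted: [2, 6, 7, 8, 8, 9, 11, 13, 14, 15]


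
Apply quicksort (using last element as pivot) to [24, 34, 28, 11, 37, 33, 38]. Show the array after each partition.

Partition 1: pivot=38 at index 6 -> [24, 34, 28, 11, 37, 33, 38]
Partition 2: pivot=33 at index 3 -> [24, 28, 11, 33, 37, 34, 38]
Partition 3: pivot=11 at index 0 -> [11, 28, 24, 33, 37, 34, 38]
Partition 4: pivot=24 at index 1 -> [11, 24, 28, 33, 37, 34, 38]
Partition 5: pivot=34 at index 4 -> [11, 24, 28, 33, 34, 37, 38]


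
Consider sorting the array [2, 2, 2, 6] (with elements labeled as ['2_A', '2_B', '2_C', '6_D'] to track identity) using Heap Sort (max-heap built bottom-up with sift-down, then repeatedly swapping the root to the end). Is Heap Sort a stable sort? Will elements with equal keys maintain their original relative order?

Trace Heap Sort on the labeled array (the key is the number; the letter only tracks identity):
  Build max-heap: [6_D, 2_A, 2_C, 2_B]
  Swap root 6_D to index 3, re-heapify first 3 -> [2_B, 2_A, 2_C, 6_D]
  Swap root 2_B to index 2, re-heapify first 2 -> [2_C, 2_A, 2_B, 6_D]
  Swap root 2_C to index 1, re-heapify first 1 -> [2_A, 2_C, 2_B, 6_D]
Final order: [2_A, 2_C, 2_B, 6_D]
Equal keys:
  value 2: originally 2_A, 2_B, 2_C; after sorting 2_A, 2_C, 2_B -> order changed
Equal keys were reordered, so Heap Sort is not stable: heap construction and root-to-end swaps move elements without regard to the original order of equal keys. (One such input is enough; an unstable sort may happen to preserve order on other inputs, but it gives no guarantee.)
Answer: Not stable


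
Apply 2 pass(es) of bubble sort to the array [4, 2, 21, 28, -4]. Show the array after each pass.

After pass 1: [2, 4, 21, -4, 28] (2 swaps)
After pass 2: [2, 4, -4, 21, 28] (1 swaps)
Total swaps: 3


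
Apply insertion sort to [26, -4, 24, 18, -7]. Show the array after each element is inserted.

First element 26 is already 'sorted'
Insert -4: shifted 1 elements -> [-4, 26, 24, 18, -7]
Insert 24: shifted 1 elements -> [-4, 24, 26, 18, -7]
Insert 18: shifted 2 elements -> [-4, 18, 24, 26, -7]
Insert -7: shifted 4 elements -> [-7, -4, 18, 24, 26]


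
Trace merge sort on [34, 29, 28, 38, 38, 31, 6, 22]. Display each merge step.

Divide and conquer:
  Merge [34] + [29] -> [29, 34]
  Merge [28] + [38] -> [28, 38]
  Merge [29, 34] + [28, 38] -> [28, 29, 34, 38]
  Merge [38] + [31] -> [31, 38]
  Merge [6] + [22] -> [6, 22]
  Merge [31, 38] + [6, 22] -> [6, 22, 31, 38]
  Merge [28, 29, 34, 38] + [6, 22, 31, 38] -> [6, 22, 28, 29, 31, 34, 38, 38]


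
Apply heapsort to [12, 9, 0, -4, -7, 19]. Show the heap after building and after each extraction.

Build heap: [19, 9, 12, -4, -7, 0]
Extract 19: [12, 9, 0, -4, -7, 19]
Extract 12: [9, -4, 0, -7, 12, 19]
Extract 9: [0, -4, -7, 9, 12, 19]
Extract 0: [-4, -7, 0, 9, 12, 19]
Extract -4: [-7, -4, 0, 9, 12, 19]


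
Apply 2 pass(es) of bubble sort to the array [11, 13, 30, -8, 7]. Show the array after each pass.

After pass 1: [11, 13, -8, 7, 30] (2 swaps)
After pass 2: [11, -8, 7, 13, 30] (2 swaps)
Total swaps: 4


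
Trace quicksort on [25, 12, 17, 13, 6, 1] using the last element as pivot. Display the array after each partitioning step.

Partition 1: pivot=1 at index 0 -> [1, 12, 17, 13, 6, 25]
Partition 2: pivot=25 at index 5 -> [1, 12, 17, 13, 6, 25]
Partition 3: pivot=6 at index 1 -> [1, 6, 17, 13, 12, 25]
Partition 4: pivot=12 at index 2 -> [1, 6, 12, 13, 17, 25]
Partition 5: pivot=17 at index 4 -> [1, 6, 12, 13, 17, 25]


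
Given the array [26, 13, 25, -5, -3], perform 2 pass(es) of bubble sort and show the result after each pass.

After pass 1: [13, 25, -5, -3, 26] (4 swaps)
After pass 2: [13, -5, -3, 25, 26] (2 swaps)
Total swaps: 6


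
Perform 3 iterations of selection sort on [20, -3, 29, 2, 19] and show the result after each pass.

Pass 1: Select minimum -3 at index 1, swap -> [-3, 20, 29, 2, 19]
Pass 2: Select minimum 2 at index 3, swap -> [-3, 2, 29, 20, 19]
Pass 3: Select minimum 19 at index 4, swap -> [-3, 2, 19, 20, 29]


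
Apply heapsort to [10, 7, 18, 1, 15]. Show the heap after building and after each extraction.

Build heap: [18, 15, 10, 1, 7]
Extract 18: [15, 7, 10, 1, 18]
Extract 15: [10, 7, 1, 15, 18]
Extract 10: [7, 1, 10, 15, 18]
Extract 7: [1, 7, 10, 15, 18]


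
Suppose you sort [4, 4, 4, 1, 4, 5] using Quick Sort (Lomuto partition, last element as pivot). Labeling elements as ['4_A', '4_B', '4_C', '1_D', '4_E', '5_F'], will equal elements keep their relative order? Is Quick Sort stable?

Trace Quick Sort on the labeled array (the key is the number; the letter only tracks identity):
  Partition indices 0..5 around pivot 5_F -> [4_A, 4_B, 4_C, 1_D, 4_E, 5_F]
  Partition indices 0..4 around pivot 4_E -> [4_A, 4_B, 4_C, 1_D, 4_E, 5_F]
  Partition indices 0..3 around pivot 1_D -> [1_D, 4_B, 4_C, 4_A, 4_E, 5_F]
  Partition indices 1..3 around pivot 4_A -> [1_D, 4_B, 4_C, 4_A, 4_E, 5_F]
  Partition indices 1..2 around pivot 4_C -> [1_D, 4_B, 4_C, 4_A, 4_E, 5_F]
Final order: [1_D, 4_B, 4_C, 4_A, 4_E, 5_F]
Equal keys:
  value 4: originally 4_A, 4_B, 4_C, 4_E; after sorting 4_B, 4_C, 4_A, 4_E -> order changed
Equal keys were reordered, so Quick Sort is not stable: partition swaps elements across long distances and can reorder equal keys. (One such input is enough; an unstable sort may happen to preserve order on other inputs, but it gives no guarantee.)
Answer: Not stable


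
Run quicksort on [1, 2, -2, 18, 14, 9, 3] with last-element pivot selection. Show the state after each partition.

Partition 1: pivot=3 at index 3 -> [1, 2, -2, 3, 14, 9, 18]
Partition 2: pivot=-2 at index 0 -> [-2, 2, 1, 3, 14, 9, 18]
Partition 3: pivot=1 at index 1 -> [-2, 1, 2, 3, 14, 9, 18]
Partition 4: pivot=18 at index 6 -> [-2, 1, 2, 3, 14, 9, 18]
Partition 5: pivot=9 at index 4 -> [-2, 1, 2, 3, 9, 14, 18]


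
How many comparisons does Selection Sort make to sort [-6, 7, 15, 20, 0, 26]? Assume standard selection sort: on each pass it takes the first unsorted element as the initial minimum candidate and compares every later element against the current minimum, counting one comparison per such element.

Pass 1: scan indices 1..5 for the minimum = 5 comparison(s); min is -6, place at index 0 -> [-6, 7, 15, 20, 0, 26]
Pass 2: scan indices 2..5 for the minimum = 4 comparison(s); min is 0, place at index 1 -> [-6, 0, 15, 20, 7, 26]
Pass 3: scan indices 3..5 for the minimum = 3 comparison(s); min is 7, place at index 2 -> [-6, 0, 7, 20, 15, 26]
Pass 4: scan indices 4..5 for the minimum = 2 comparison(s); min is 15, place at index 3 -> [-6, 0, 7, 15, 20, 26]
Pass 5: scan indices 5..5 for the minimum = 1 comparison(s); min is 20, place at index 4 -> [-6, 0, 7, 15, 20, 26]
Selection sort always scans the whole unsorted suffix, so the count is (n-1) + (n-2) + ... + 1 = n(n-1)/2 = 6*5/2 = 15 regardless of the input order.
Total comparisons: 5 + 4 + 3 + 2 + 1 = 15


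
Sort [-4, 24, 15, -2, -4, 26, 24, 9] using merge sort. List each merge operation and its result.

Divide and conquer:
  Merge [-4] + [24] -> [-4, 24]
  Merge [15] + [-2] -> [-2, 15]
  Merge [-4, 24] + [-2, 15] -> [-4, -2, 15, 24]
  Merge [-4] + [26] -> [-4, 26]
  Merge [24] + [9] -> [9, 24]
  Merge [-4, 26] + [9, 24] -> [-4, 9, 24, 26]
  Merge [-4, -2, 15, 24] + [-4, 9, 24, 26] -> [-4, -4, -2, 9, 15, 24, 24, 26]


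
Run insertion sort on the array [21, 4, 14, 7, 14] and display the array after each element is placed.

First element 21 is already 'sorted'
Insert 4: shifted 1 elements -> [4, 21, 14, 7, 14]
Insert 14: shifted 1 elements -> [4, 14, 21, 7, 14]
Insert 7: shifted 2 elements -> [4, 7, 14, 21, 14]
Insert 14: shifted 1 elements -> [4, 7, 14, 14, 21]


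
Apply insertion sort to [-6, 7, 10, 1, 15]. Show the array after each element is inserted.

First element -6 is already 'sorted'
Insert 7: shifted 0 elements -> [-6, 7, 10, 1, 15]
Insert 10: shifted 0 elements -> [-6, 7, 10, 1, 15]
Insert 1: shifted 2 elements -> [-6, 1, 7, 10, 15]
Insert 15: shifted 0 elements -> [-6, 1, 7, 10, 15]


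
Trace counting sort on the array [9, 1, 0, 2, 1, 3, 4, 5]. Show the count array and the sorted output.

Count array: [1, 2, 1, 1, 1, 1, 0, 0, 0, 1]
(count[i] = number of elements equal to i)
Cumulative count: [1, 3, 4, 5, 6, 7, 7, 7, 7, 8]
Sorted: [0, 1, 1, 2, 3, 4, 5, 9]


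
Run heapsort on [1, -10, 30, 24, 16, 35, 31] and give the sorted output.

Build heap: [35, 24, 31, -10, 16, 30, 1]
Extract 35: [31, 24, 30, -10, 16, 1, 35]
Extract 31: [30, 24, 1, -10, 16, 31, 35]
Extract 30: [24, 16, 1, -10, 30, 31, 35]
Extract 24: [16, -10, 1, 24, 30, 31, 35]
Extract 16: [1, -10, 16, 24, 30, 31, 35]
Extract 1: [-10, 1, 16, 24, 30, 31, 35]


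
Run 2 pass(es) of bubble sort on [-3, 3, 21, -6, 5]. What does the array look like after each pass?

After pass 1: [-3, 3, -6, 5, 21] (2 swaps)
After pass 2: [-3, -6, 3, 5, 21] (1 swaps)
Total swaps: 3


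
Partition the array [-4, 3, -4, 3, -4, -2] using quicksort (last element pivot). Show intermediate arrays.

Partition 1: pivot=-2 at index 3 -> [-4, -4, -4, -2, 3, 3]
Partition 2: pivot=-4 at index 2 -> [-4, -4, -4, -2, 3, 3]
Partition 3: pivot=-4 at index 1 -> [-4, -4, -4, -2, 3, 3]
Partition 4: pivot=3 at index 5 -> [-4, -4, -4, -2, 3, 3]


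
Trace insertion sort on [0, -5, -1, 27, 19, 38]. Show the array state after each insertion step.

First element 0 is already 'sorted'
Insert -5: shifted 1 elements -> [-5, 0, -1, 27, 19, 38]
Insert -1: shifted 1 elements -> [-5, -1, 0, 27, 19, 38]
Insert 27: shifted 0 elements -> [-5, -1, 0, 27, 19, 38]
Insert 19: shifted 1 elements -> [-5, -1, 0, 19, 27, 38]
Insert 38: shifted 0 elements -> [-5, -1, 0, 19, 27, 38]


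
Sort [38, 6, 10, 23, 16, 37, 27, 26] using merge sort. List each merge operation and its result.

Divide and conquer:
  Merge [38] + [6] -> [6, 38]
  Merge [10] + [23] -> [10, 23]
  Merge [6, 38] + [10, 23] -> [6, 10, 23, 38]
  Merge [16] + [37] -> [16, 37]
  Merge [27] + [26] -> [26, 27]
  Merge [16, 37] + [26, 27] -> [16, 26, 27, 37]
  Merge [6, 10, 23, 38] + [16, 26, 27, 37] -> [6, 10, 16, 23, 26, 27, 37, 38]


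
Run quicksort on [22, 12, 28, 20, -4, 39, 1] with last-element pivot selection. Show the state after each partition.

Partition 1: pivot=1 at index 1 -> [-4, 1, 28, 20, 22, 39, 12]
Partition 2: pivot=12 at index 2 -> [-4, 1, 12, 20, 22, 39, 28]
Partition 3: pivot=28 at index 5 -> [-4, 1, 12, 20, 22, 28, 39]
Partition 4: pivot=22 at index 4 -> [-4, 1, 12, 20, 22, 28, 39]


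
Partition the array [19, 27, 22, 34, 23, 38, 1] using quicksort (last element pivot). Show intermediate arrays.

Partition 1: pivot=1 at index 0 -> [1, 27, 22, 34, 23, 38, 19]
Partition 2: pivot=19 at index 1 -> [1, 19, 22, 34, 23, 38, 27]
Partition 3: pivot=27 at index 4 -> [1, 19, 22, 23, 27, 38, 34]
Partition 4: pivot=23 at index 3 -> [1, 19, 22, 23, 27, 38, 34]
Partition 5: pivot=34 at index 5 -> [1, 19, 22, 23, 27, 34, 38]


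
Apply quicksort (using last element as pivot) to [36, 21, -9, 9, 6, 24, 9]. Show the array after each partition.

Partition 1: pivot=9 at index 3 -> [-9, 9, 6, 9, 36, 24, 21]
Partition 2: pivot=6 at index 1 -> [-9, 6, 9, 9, 36, 24, 21]
Partition 3: pivot=21 at index 4 -> [-9, 6, 9, 9, 21, 24, 36]
Partition 4: pivot=36 at index 6 -> [-9, 6, 9, 9, 21, 24, 36]


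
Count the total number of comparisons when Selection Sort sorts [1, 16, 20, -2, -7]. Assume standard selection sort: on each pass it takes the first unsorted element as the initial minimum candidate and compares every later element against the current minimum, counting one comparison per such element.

Pass 1: scan indices 1..4 for the minimum = 4 comparison(s); min is -7, place at index 0 -> [-7, 16, 20, -2, 1]
Pass 2: scan indices 2..4 for the minimum = 3 comparison(s); min is -2, place at index 1 -> [-7, -2, 20, 16, 1]
Pass 3: scan indices 3..4 for the minimum = 2 comparison(s); min is 1, place at index 2 -> [-7, -2, 1, 16, 20]
Pass 4: scan indices 4..4 for the minimum = 1 comparison(s); min is 16, place at index 3 -> [-7, -2, 1, 16, 20]
Selection sort always scans the whole unsorted suffix, so the count is (n-1) + (n-2) + ... + 1 = n(n-1)/2 = 5*4/2 = 10 regardless of the input order.
Total comparisons: 4 + 3 + 2 + 1 = 10


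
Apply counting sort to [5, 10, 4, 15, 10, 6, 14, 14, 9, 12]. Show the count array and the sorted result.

Count array: [0, 0, 0, 0, 1, 1, 1, 0, 0, 1, 2, 0, 1, 0, 2, 1]
(count[i] = number of elements equal to i)
Cumulative count: [0, 0, 0, 0, 1, 2, 3, 3, 3, 4, 6, 6, 7, 7, 9, 10]
Sorted: [4, 5, 6, 9, 10, 10, 12, 14, 14, 15]


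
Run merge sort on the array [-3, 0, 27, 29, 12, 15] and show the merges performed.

Divide and conquer:
  Merge [0] + [27] -> [0, 27]
  Merge [-3] + [0, 27] -> [-3, 0, 27]
  Merge [12] + [15] -> [12, 15]
  Merge [29] + [12, 15] -> [12, 15, 29]
  Merge [-3, 0, 27] + [12, 15, 29] -> [-3, 0, 12, 15, 27, 29]


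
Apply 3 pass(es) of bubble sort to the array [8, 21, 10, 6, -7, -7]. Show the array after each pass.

After pass 1: [8, 10, 6, -7, -7, 21] (4 swaps)
After pass 2: [8, 6, -7, -7, 10, 21] (3 swaps)
After pass 3: [6, -7, -7, 8, 10, 21] (3 swaps)
Total swaps: 10


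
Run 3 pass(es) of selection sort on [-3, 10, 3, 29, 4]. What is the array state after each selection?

Pass 1: Select minimum -3 at index 0, swap -> [-3, 10, 3, 29, 4]
Pass 2: Select minimum 3 at index 2, swap -> [-3, 3, 10, 29, 4]
Pass 3: Select minimum 4 at index 4, swap -> [-3, 3, 4, 29, 10]


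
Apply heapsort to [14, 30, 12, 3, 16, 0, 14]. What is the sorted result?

Build heap: [30, 16, 14, 3, 14, 0, 12]
Extract 30: [16, 14, 14, 3, 12, 0, 30]
Extract 16: [14, 12, 14, 3, 0, 16, 30]
Extract 14: [14, 12, 0, 3, 14, 16, 30]
Extract 14: [12, 3, 0, 14, 14, 16, 30]
Extract 12: [3, 0, 12, 14, 14, 16, 30]
Extract 3: [0, 3, 12, 14, 14, 16, 30]


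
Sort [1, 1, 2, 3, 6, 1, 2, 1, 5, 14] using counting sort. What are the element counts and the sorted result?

Count array: [0, 4, 2, 1, 0, 1, 1, 0, 0, 0, 0, 0, 0, 0, 1]
(count[i] = number of elements equal to i)
Cumulative count: [0, 4, 6, 7, 7, 8, 9, 9, 9, 9, 9, 9, 9, 9, 10]
Sorted: [1, 1, 1, 1, 2, 2, 3, 5, 6, 14]


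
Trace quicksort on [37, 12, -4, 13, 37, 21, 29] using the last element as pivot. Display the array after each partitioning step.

Partition 1: pivot=29 at index 4 -> [12, -4, 13, 21, 29, 37, 37]
Partition 2: pivot=21 at index 3 -> [12, -4, 13, 21, 29, 37, 37]
Partition 3: pivot=13 at index 2 -> [12, -4, 13, 21, 29, 37, 37]
Partition 4: pivot=-4 at index 0 -> [-4, 12, 13, 21, 29, 37, 37]
Partition 5: pivot=37 at index 6 -> [-4, 12, 13, 21, 29, 37, 37]


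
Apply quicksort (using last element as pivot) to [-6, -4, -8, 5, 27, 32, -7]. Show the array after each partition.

Partition 1: pivot=-7 at index 1 -> [-8, -7, -6, 5, 27, 32, -4]
Partition 2: pivot=-4 at index 3 -> [-8, -7, -6, -4, 27, 32, 5]
Partition 3: pivot=5 at index 4 -> [-8, -7, -6, -4, 5, 32, 27]
Partition 4: pivot=27 at index 5 -> [-8, -7, -6, -4, 5, 27, 32]


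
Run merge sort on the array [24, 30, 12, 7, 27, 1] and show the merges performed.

Divide and conquer:
  Merge [30] + [12] -> [12, 30]
  Merge [24] + [12, 30] -> [12, 24, 30]
  Merge [27] + [1] -> [1, 27]
  Merge [7] + [1, 27] -> [1, 7, 27]
  Merge [12, 24, 30] + [1, 7, 27] -> [1, 7, 12, 24, 27, 30]


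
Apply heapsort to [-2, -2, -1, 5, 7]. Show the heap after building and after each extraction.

Build heap: [7, 5, -1, -2, -2]
Extract 7: [5, -2, -1, -2, 7]
Extract 5: [-1, -2, -2, 5, 7]
Extract -1: [-2, -2, -1, 5, 7]
Extract -2: [-2, -2, -1, 5, 7]


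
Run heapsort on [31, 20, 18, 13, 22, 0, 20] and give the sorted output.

Build heap: [31, 22, 20, 13, 20, 0, 18]
Extract 31: [22, 20, 20, 13, 18, 0, 31]
Extract 22: [20, 18, 20, 13, 0, 22, 31]
Extract 20: [20, 18, 0, 13, 20, 22, 31]
Extract 20: [18, 13, 0, 20, 20, 22, 31]
Extract 18: [13, 0, 18, 20, 20, 22, 31]
Extract 13: [0, 13, 18, 20, 20, 22, 31]


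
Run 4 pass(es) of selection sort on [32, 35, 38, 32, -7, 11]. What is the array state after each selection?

Pass 1: Select minimum -7 at index 4, swap -> [-7, 35, 38, 32, 32, 11]
Pass 2: Select minimum 11 at index 5, swap -> [-7, 11, 38, 32, 32, 35]
Pass 3: Select minimum 32 at index 3, swap -> [-7, 11, 32, 38, 32, 35]
Pass 4: Select minimum 32 at index 4, swap -> [-7, 11, 32, 32, 38, 35]


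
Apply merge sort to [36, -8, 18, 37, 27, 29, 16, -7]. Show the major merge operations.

Divide and conquer:
  Merge [36] + [-8] -> [-8, 36]
  Merge [18] + [37] -> [18, 37]
  Merge [-8, 36] + [18, 37] -> [-8, 18, 36, 37]
  Merge [27] + [29] -> [27, 29]
  Merge [16] + [-7] -> [-7, 16]
  Merge [27, 29] + [-7, 16] -> [-7, 16, 27, 29]
  Merge [-8, 18, 36, 37] + [-7, 16, 27, 29] -> [-8, -7, 16, 18, 27, 29, 36, 37]


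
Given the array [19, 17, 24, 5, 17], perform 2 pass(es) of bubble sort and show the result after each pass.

After pass 1: [17, 19, 5, 17, 24] (3 swaps)
After pass 2: [17, 5, 17, 19, 24] (2 swaps)
Total swaps: 5


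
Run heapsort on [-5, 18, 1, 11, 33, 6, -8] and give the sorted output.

Build heap: [33, 18, 6, 11, -5, 1, -8]
Extract 33: [18, 11, 6, -8, -5, 1, 33]
Extract 18: [11, 1, 6, -8, -5, 18, 33]
Extract 11: [6, 1, -5, -8, 11, 18, 33]
Extract 6: [1, -8, -5, 6, 11, 18, 33]
Extract 1: [-5, -8, 1, 6, 11, 18, 33]
Extract -5: [-8, -5, 1, 6, 11, 18, 33]


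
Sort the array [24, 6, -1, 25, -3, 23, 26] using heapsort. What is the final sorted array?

Build heap: [26, 25, 24, 6, -3, 23, -1]
Extract 26: [25, 6, 24, -1, -3, 23, 26]
Extract 25: [24, 6, 23, -1, -3, 25, 26]
Extract 24: [23, 6, -3, -1, 24, 25, 26]
Extract 23: [6, -1, -3, 23, 24, 25, 26]
Extract 6: [-1, -3, 6, 23, 24, 25, 26]
Extract -1: [-3, -1, 6, 23, 24, 25, 26]


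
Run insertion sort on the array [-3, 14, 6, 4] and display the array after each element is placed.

First element -3 is already 'sorted'
Insert 14: shifted 0 elements -> [-3, 14, 6, 4]
Insert 6: shifted 1 elements -> [-3, 6, 14, 4]
Insert 4: shifted 2 elements -> [-3, 4, 6, 14]


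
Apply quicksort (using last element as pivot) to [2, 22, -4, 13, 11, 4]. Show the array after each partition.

Partition 1: pivot=4 at index 2 -> [2, -4, 4, 13, 11, 22]
Partition 2: pivot=-4 at index 0 -> [-4, 2, 4, 13, 11, 22]
Partition 3: pivot=22 at index 5 -> [-4, 2, 4, 13, 11, 22]
Partition 4: pivot=11 at index 3 -> [-4, 2, 4, 11, 13, 22]


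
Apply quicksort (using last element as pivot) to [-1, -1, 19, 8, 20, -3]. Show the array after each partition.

Partition 1: pivot=-3 at index 0 -> [-3, -1, 19, 8, 20, -1]
Partition 2: pivot=-1 at index 2 -> [-3, -1, -1, 8, 20, 19]
Partition 3: pivot=19 at index 4 -> [-3, -1, -1, 8, 19, 20]


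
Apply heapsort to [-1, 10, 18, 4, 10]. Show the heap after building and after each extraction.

Build heap: [18, 10, -1, 4, 10]
Extract 18: [10, 10, -1, 4, 18]
Extract 10: [10, 4, -1, 10, 18]
Extract 10: [4, -1, 10, 10, 18]
Extract 4: [-1, 4, 10, 10, 18]


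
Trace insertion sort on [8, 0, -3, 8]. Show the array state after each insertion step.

First element 8 is already 'sorted'
Insert 0: shifted 1 elements -> [0, 8, -3, 8]
Insert -3: shifted 2 elements -> [-3, 0, 8, 8]
Insert 8: shifted 0 elements -> [-3, 0, 8, 8]


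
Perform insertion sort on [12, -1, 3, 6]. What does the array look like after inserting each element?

First element 12 is already 'sorted'
Insert -1: shifted 1 elements -> [-1, 12, 3, 6]
Insert 3: shifted 1 elements -> [-1, 3, 12, 6]
Insert 6: shifted 1 elements -> [-1, 3, 6, 12]


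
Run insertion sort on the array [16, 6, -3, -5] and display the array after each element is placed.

First element 16 is already 'sorted'
Insert 6: shifted 1 elements -> [6, 16, -3, -5]
Insert -3: shifted 2 elements -> [-3, 6, 16, -5]
Insert -5: shifted 3 elements -> [-5, -3, 6, 16]


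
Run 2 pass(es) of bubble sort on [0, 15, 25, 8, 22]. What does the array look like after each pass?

After pass 1: [0, 15, 8, 22, 25] (2 swaps)
After pass 2: [0, 8, 15, 22, 25] (1 swaps)
Total swaps: 3


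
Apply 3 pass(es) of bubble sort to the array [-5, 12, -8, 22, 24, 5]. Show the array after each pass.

After pass 1: [-5, -8, 12, 22, 5, 24] (2 swaps)
After pass 2: [-8, -5, 12, 5, 22, 24] (2 swaps)
After pass 3: [-8, -5, 5, 12, 22, 24] (1 swaps)
Total swaps: 5


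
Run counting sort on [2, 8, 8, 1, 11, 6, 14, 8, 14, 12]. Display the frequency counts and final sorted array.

Count array: [0, 1, 1, 0, 0, 0, 1, 0, 3, 0, 0, 1, 1, 0, 2]
(count[i] = number of elements equal to i)
Cumulative count: [0, 1, 2, 2, 2, 2, 3, 3, 6, 6, 6, 7, 8, 8, 10]
Sorted: [1, 2, 6, 8, 8, 8, 11, 12, 14, 14]


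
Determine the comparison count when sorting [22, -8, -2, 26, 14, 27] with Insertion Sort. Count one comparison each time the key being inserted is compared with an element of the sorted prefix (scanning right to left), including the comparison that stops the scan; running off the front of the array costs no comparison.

Insert -8: 22 > -8 (shift), reached front = 1 comparison(s) -> [-8, 22, -2, 26, 14, 27]
Insert -2: 22 > -2 (shift), -8 <= -2 (stop) = 2 comparison(s) -> [-8, -2, 22, 26, 14, 27]
Insert 26: 22 <= 26 (stop) = 1 comparison(s) -> [-8, -2, 22, 26, 14, 27]
Insert 14: 26 > 14 (shift), 22 > 14 (shift), -2 <= 14 (stop) = 3 comparison(s) -> [-8, -2, 14, 22, 26, 27]
Insert 27: 26 <= 27 (stop) = 1 comparison(s) -> [-8, -2, 14, 22, 26, 27]
Total comparisons: 1 + 2 + 1 + 3 + 1 = 8


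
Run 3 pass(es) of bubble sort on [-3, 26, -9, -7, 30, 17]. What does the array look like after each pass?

After pass 1: [-3, -9, -7, 26, 17, 30] (3 swaps)
After pass 2: [-9, -7, -3, 17, 26, 30] (3 swaps)
After pass 3: [-9, -7, -3, 17, 26, 30] (0 swaps)
Total swaps: 6


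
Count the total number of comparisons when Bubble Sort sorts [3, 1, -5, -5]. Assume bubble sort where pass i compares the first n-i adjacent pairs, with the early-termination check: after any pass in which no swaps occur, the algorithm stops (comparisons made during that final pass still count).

Pass 1: compare adjacent pairs (0,1)..(2,3) = 3 comparison(s), 3 swap(s) -> [1, -5, -5, 3]
Pass 2: compare adjacent pairs (0,1)..(1,2) = 2 comparison(s), 2 swap(s) -> [-5, -5, 1, 3]
Pass 3: compare adjacent pairs (0,1)..(0,1) = 1 comparison(s), 0 swap(s) -> [-5, -5, 1, 3]
No swaps in this pass, so bubble sort stops here.
Total comparisons: 3 + 2 + 1 = 6


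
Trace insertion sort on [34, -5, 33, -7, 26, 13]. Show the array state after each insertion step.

First element 34 is already 'sorted'
Insert -5: shifted 1 elements -> [-5, 34, 33, -7, 26, 13]
Insert 33: shifted 1 elements -> [-5, 33, 34, -7, 26, 13]
Insert -7: shifted 3 elements -> [-7, -5, 33, 34, 26, 13]
Insert 26: shifted 2 elements -> [-7, -5, 26, 33, 34, 13]
Insert 13: shifted 3 elements -> [-7, -5, 13, 26, 33, 34]


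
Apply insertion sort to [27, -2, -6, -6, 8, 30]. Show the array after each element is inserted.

First element 27 is already 'sorted'
Insert -2: shifted 1 elements -> [-2, 27, -6, -6, 8, 30]
Insert -6: shifted 2 elements -> [-6, -2, 27, -6, 8, 30]
Insert -6: shifted 2 elements -> [-6, -6, -2, 27, 8, 30]
Insert 8: shifted 1 elements -> [-6, -6, -2, 8, 27, 30]
Insert 30: shifted 0 elements -> [-6, -6, -2, 8, 27, 30]


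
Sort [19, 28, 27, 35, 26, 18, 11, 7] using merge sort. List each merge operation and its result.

Divide and conquer:
  Merge [19] + [28] -> [19, 28]
  Merge [27] + [35] -> [27, 35]
  Merge [19, 28] + [27, 35] -> [19, 27, 28, 35]
  Merge [26] + [18] -> [18, 26]
  Merge [11] + [7] -> [7, 11]
  Merge [18, 26] + [7, 11] -> [7, 11, 18, 26]
  Merge [19, 27, 28, 35] + [7, 11, 18, 26] -> [7, 11, 18, 19, 26, 27, 28, 35]


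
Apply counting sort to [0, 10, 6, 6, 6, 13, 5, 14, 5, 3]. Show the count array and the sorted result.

Count array: [1, 0, 0, 1, 0, 2, 3, 0, 0, 0, 1, 0, 0, 1, 1]
(count[i] = number of elements equal to i)
Cumulative count: [1, 1, 1, 2, 2, 4, 7, 7, 7, 7, 8, 8, 8, 9, 10]
Sorted: [0, 3, 5, 5, 6, 6, 6, 10, 13, 14]


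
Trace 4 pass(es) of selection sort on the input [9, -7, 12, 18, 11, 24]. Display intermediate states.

Pass 1: Select minimum -7 at index 1, swap -> [-7, 9, 12, 18, 11, 24]
Pass 2: Select minimum 9 at index 1, swap -> [-7, 9, 12, 18, 11, 24]
Pass 3: Select minimum 11 at index 4, swap -> [-7, 9, 11, 18, 12, 24]
Pass 4: Select minimum 12 at index 4, swap -> [-7, 9, 11, 12, 18, 24]


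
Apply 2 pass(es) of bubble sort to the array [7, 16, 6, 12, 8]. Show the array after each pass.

After pass 1: [7, 6, 12, 8, 16] (3 swaps)
After pass 2: [6, 7, 8, 12, 16] (2 swaps)
Total swaps: 5


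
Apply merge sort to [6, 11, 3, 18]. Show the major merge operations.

Divide and conquer:
  Merge [6] + [11] -> [6, 11]
  Merge [3] + [18] -> [3, 18]
  Merge [6, 11] + [3, 18] -> [3, 6, 11, 18]


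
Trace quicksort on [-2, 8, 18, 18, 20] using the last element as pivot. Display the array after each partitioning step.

Partition 1: pivot=20 at index 4 -> [-2, 8, 18, 18, 20]
Partition 2: pivot=18 at index 3 -> [-2, 8, 18, 18, 20]
Partition 3: pivot=18 at index 2 -> [-2, 8, 18, 18, 20]
Partition 4: pivot=8 at index 1 -> [-2, 8, 18, 18, 20]


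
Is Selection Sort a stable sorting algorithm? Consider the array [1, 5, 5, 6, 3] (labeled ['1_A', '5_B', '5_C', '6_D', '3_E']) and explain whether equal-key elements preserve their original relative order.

Trace Selection Sort on the labeled array (the key is the number; the letter only tracks identity):
  Pass 1: minimum 1_A is already at index 0; no swap -> [1_A, 5_B, 5_C, 6_D, 3_E]
  Pass 2: minimum of unsorted part is 3_E at index 4; swap it with 5_B at index 1 -> [1_A, 3_E, 5_C, 6_D, 5_B]
  Pass 3: minimum 5_C is already at index 2; no swap -> [1_A, 3_E, 5_C, 6_D, 5_B]
  Pass 4: minimum of unsorted part is 5_B at index 4; swap it with 6_D at index 3 -> [1_A, 3_E, 5_C, 5_B, 6_D]
Final order: [1_A, 3_E, 5_C, 5_B, 6_D]
Equal keys:
  value 5: originally 5_B, 5_C; after sorting 5_C, 5_B -> order changed
Equal keys were reordered, so Selection Sort is not stable: the long-range swap that moves the minimum into place can carry an element past an equal key. (One such input is enough; an unstable sort may happen to preserve order on other inputs, but it gives no guarantee.)
Answer: Not stable


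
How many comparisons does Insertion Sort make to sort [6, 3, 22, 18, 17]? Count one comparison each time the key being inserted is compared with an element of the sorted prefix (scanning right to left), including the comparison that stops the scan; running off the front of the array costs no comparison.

Insert 3: 6 > 3 (shift), reached front = 1 comparison(s) -> [3, 6, 22, 18, 17]
Insert 22: 6 <= 22 (stop) = 1 comparison(s) -> [3, 6, 22, 18, 17]
Insert 18: 22 > 18 (shift), 6 <= 18 (stop) = 2 comparison(s) -> [3, 6, 18, 22, 17]
Insert 17: 22 > 17 (shift), 18 > 17 (shift), 6 <= 17 (stop) = 3 comparison(s) -> [3, 6, 17, 18, 22]
Total comparisons: 1 + 1 + 2 + 3 = 7


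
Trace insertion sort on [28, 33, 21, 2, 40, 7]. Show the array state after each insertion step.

First element 28 is already 'sorted'
Insert 33: shifted 0 elements -> [28, 33, 21, 2, 40, 7]
Insert 21: shifted 2 elements -> [21, 28, 33, 2, 40, 7]
Insert 2: shifted 3 elements -> [2, 21, 28, 33, 40, 7]
Insert 40: shifted 0 elements -> [2, 21, 28, 33, 40, 7]
Insert 7: shifted 4 elements -> [2, 7, 21, 28, 33, 40]


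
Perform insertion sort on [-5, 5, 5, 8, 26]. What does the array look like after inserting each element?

First element -5 is already 'sorted'
Insert 5: shifted 0 elements -> [-5, 5, 5, 8, 26]
Insert 5: shifted 0 elements -> [-5, 5, 5, 8, 26]
Insert 8: shifted 0 elements -> [-5, 5, 5, 8, 26]
Insert 26: shifted 0 elements -> [-5, 5, 5, 8, 26]


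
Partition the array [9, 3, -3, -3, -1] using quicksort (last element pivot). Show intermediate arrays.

Partition 1: pivot=-1 at index 2 -> [-3, -3, -1, 3, 9]
Partition 2: pivot=-3 at index 1 -> [-3, -3, -1, 3, 9]
Partition 3: pivot=9 at index 4 -> [-3, -3, -1, 3, 9]


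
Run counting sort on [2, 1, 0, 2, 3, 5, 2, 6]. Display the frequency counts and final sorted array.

Count array: [1, 1, 3, 1, 0, 1, 1]
(count[i] = number of elements equal to i)
Cumulative count: [1, 2, 5, 6, 6, 7, 8]
Sorted: [0, 1, 2, 2, 2, 3, 5, 6]


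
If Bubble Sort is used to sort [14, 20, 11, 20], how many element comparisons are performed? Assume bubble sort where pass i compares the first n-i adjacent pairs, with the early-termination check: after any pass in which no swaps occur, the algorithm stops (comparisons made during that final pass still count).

Pass 1: compare adjacent pairs (0,1)..(2,3) = 3 comparison(s), 1 swap(s) -> [14, 11, 20, 20]
Pass 2: compare adjacent pairs (0,1)..(1,2) = 2 comparison(s), 1 swap(s) -> [11, 14, 20, 20]
Pass 3: compare adjacent pairs (0,1)..(0,1) = 1 comparison(s), 0 swap(s) -> [11, 14, 20, 20]
No swaps in this pass, so bubble sort stops here.
Total comparisons: 3 + 2 + 1 = 6
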